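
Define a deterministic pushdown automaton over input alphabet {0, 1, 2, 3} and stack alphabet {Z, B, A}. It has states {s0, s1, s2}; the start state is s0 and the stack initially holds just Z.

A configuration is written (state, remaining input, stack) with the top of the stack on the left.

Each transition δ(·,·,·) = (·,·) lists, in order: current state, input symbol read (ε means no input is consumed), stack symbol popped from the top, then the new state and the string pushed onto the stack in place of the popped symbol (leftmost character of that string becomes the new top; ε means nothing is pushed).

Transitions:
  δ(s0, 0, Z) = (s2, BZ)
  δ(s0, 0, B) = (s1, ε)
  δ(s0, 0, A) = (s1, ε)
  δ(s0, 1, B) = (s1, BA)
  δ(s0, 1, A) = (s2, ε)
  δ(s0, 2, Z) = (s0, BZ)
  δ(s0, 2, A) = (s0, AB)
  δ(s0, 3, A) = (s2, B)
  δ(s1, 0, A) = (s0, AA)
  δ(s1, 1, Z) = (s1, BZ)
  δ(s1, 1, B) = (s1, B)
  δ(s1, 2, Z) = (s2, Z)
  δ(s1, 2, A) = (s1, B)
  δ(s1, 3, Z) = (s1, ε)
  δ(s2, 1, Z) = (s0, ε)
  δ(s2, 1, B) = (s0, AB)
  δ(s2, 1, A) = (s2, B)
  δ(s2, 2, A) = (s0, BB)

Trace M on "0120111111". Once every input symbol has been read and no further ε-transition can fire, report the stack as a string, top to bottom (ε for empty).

BBZ

(s0, 0120111111, Z) ⊢ (s2, 120111111, BZ) ⊢ (s0, 20111111, ABZ) ⊢ (s0, 0111111, ABBZ) ⊢ (s1, 111111, BBZ) ⊢ (s1, 11111, BBZ) ⊢ (s1, 1111, BBZ) ⊢ (s1, 111, BBZ) ⊢ (s1, 11, BBZ) ⊢ (s1, 1, BBZ) ⊢ (s1, ε, BBZ)
All input consumed in state s1 with stack BBZ.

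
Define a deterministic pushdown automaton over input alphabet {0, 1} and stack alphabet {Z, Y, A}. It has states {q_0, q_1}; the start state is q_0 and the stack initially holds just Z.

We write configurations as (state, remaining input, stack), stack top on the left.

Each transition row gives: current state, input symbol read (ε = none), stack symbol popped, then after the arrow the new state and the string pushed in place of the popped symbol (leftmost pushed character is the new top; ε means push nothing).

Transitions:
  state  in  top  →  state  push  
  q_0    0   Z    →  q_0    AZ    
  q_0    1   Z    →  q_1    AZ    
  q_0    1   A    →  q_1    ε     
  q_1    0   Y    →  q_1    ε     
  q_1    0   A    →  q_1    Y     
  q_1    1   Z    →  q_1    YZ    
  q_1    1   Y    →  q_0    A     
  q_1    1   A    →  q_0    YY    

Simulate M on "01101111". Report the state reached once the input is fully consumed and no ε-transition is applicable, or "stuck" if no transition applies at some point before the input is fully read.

q_1

(q_0, 01101111, Z)
  read 0, top Z: go to q_0, push AZ → (q_0, 1101111, AZ)
  read 1, top A: go to q_1, push ε → (q_1, 101111, Z)
  read 1, top Z: go to q_1, push YZ → (q_1, 01111, YZ)
  read 0, top Y: go to q_1, push ε → (q_1, 1111, Z)
  read 1, top Z: go to q_1, push YZ → (q_1, 111, YZ)
  read 1, top Y: go to q_0, push A → (q_0, 11, AZ)
  read 1, top A: go to q_1, push ε → (q_1, 1, Z)
  read 1, top Z: go to q_1, push YZ → (q_1, ε, YZ)
All input consumed; M is in state q_1.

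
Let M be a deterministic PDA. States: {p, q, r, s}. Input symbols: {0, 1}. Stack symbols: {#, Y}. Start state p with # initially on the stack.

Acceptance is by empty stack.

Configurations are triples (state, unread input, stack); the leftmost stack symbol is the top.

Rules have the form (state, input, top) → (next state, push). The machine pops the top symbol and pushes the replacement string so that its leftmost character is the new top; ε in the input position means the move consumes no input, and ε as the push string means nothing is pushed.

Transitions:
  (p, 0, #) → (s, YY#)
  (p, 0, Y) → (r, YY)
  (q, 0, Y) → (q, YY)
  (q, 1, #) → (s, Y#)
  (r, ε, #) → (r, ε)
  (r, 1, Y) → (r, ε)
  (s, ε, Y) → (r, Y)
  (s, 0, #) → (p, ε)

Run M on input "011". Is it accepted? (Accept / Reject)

Accept

(p, 011, #)
  read 0, top #: go to s, push YY# → (s, 11, YY#)
  ε-move, top Y: go to r, push Y → (r, 11, YY#)
  read 1, top Y: go to r, push ε → (r, 1, Y#)
  read 1, top Y: go to r, push ε → (r, ε, #)
  ε-move, top #: go to r, push ε → (r, ε, ε)
All input consumed and the stack is empty.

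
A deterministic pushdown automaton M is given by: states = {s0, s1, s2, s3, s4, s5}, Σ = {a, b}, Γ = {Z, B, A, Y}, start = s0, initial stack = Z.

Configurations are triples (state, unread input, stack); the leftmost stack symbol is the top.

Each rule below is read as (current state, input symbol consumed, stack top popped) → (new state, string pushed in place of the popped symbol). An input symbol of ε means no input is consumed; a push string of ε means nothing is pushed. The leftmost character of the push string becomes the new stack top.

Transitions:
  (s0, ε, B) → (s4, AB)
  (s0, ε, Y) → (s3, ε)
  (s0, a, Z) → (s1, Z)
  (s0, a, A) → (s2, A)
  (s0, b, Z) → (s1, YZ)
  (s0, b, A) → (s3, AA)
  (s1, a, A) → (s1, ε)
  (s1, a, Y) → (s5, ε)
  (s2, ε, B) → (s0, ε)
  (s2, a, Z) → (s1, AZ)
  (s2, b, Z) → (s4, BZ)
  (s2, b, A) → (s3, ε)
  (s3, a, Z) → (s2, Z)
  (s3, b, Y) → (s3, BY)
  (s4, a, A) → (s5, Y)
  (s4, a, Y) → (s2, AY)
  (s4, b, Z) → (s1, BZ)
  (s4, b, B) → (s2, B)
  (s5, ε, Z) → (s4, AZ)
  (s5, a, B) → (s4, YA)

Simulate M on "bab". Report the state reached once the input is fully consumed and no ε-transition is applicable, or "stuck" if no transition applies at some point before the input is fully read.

stuck

(s0, bab, Z) ⊢ (s1, ab, YZ) ⊢ (s5, b, Z) ⊢ (s4, b, AZ)
No transition for (s4, b, top A); M blocks with input b remaining.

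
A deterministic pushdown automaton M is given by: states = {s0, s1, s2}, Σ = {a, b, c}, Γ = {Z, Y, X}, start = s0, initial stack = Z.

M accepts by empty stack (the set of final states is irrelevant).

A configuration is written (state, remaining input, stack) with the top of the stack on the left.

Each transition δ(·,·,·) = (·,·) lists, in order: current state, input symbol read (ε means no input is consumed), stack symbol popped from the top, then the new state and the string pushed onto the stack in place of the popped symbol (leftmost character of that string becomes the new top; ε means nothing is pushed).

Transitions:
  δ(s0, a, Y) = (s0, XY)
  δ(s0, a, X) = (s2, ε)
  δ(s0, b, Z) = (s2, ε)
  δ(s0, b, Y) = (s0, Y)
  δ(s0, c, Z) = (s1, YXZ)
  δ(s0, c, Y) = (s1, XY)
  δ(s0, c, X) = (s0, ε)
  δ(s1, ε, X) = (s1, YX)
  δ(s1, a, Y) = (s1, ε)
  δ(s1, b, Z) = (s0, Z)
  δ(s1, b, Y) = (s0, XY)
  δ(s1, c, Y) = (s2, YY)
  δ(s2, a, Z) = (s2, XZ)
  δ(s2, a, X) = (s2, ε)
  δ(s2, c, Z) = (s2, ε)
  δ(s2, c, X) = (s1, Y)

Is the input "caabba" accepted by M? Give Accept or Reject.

Reject

(s0, caabba, Z)
  read c, top Z: go to s1, push YXZ → (s1, aabba, YXZ)
  read a, top Y: go to s1, push ε → (s1, abba, XZ)
  ε-move, top X: go to s1, push YX → (s1, abba, YXZ)
  read a, top Y: go to s1, push ε → (s1, bba, XZ)
  ε-move, top X: go to s1, push YX → (s1, bba, YXZ)
  read b, top Y: go to s0, push XY → (s0, ba, XYXZ)
No transition applies at (s0, ba, XYXZ); input not fully consumed.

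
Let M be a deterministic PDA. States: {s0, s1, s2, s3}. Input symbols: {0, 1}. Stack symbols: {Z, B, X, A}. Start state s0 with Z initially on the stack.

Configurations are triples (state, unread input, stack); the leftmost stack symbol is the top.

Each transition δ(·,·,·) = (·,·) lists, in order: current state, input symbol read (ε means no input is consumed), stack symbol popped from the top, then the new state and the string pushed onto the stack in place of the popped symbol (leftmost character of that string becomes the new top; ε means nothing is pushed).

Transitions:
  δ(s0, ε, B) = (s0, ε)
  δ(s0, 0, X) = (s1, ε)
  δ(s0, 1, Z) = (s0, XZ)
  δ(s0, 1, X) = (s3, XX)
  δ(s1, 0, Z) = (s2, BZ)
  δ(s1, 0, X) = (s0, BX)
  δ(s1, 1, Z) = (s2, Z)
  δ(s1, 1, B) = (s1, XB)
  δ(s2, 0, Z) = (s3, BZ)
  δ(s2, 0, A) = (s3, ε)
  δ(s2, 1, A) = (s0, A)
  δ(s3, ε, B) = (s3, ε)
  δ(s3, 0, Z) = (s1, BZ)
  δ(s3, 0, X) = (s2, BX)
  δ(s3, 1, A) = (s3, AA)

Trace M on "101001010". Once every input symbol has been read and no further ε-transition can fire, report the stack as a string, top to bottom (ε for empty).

(s0, 101001010, Z)
  read 1, top Z: go to s0, push XZ → (s0, 01001010, XZ)
  read 0, top X: go to s1, push ε → (s1, 1001010, Z)
  read 1, top Z: go to s2, push Z → (s2, 001010, Z)
  read 0, top Z: go to s3, push BZ → (s3, 01010, BZ)
  ε-move, top B: go to s3, push ε → (s3, 01010, Z)
  read 0, top Z: go to s1, push BZ → (s1, 1010, BZ)
  read 1, top B: go to s1, push XB → (s1, 010, XBZ)
  read 0, top X: go to s0, push BX → (s0, 10, BXBZ)
  ε-move, top B: go to s0, push ε → (s0, 10, XBZ)
  read 1, top X: go to s3, push XX → (s3, 0, XXBZ)
  read 0, top X: go to s2, push BX → (s2, ε, BXXBZ)
All input consumed in state s2 with stack BXXBZ.

BXXBZ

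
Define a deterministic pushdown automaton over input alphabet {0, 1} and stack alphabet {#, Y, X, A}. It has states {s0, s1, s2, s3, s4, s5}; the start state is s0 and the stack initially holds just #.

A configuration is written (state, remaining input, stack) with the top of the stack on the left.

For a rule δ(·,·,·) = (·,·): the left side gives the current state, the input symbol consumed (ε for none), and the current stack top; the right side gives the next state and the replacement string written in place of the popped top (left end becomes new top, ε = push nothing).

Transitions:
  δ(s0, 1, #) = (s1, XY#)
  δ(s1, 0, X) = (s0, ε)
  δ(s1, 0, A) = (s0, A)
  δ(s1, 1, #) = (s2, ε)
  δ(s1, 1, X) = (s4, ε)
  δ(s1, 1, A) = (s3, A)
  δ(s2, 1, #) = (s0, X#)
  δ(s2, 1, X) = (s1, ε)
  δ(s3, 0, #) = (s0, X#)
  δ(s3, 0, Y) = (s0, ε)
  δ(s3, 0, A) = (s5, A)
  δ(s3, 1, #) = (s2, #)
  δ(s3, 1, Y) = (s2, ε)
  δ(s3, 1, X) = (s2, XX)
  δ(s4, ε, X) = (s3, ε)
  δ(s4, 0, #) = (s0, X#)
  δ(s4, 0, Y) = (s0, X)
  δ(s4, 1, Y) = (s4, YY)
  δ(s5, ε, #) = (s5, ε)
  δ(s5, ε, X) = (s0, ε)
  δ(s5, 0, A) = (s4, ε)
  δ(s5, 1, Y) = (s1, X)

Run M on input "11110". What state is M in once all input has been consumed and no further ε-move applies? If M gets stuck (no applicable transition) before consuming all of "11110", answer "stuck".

(s0, 11110, #)
  read 1, top #: go to s1, push XY# → (s1, 1110, XY#)
  read 1, top X: go to s4, push ε → (s4, 110, Y#)
  read 1, top Y: go to s4, push YY → (s4, 10, YY#)
  read 1, top Y: go to s4, push YY → (s4, 0, YYY#)
  read 0, top Y: go to s0, push X → (s0, ε, XYY#)
All input consumed; M is in state s0.

s0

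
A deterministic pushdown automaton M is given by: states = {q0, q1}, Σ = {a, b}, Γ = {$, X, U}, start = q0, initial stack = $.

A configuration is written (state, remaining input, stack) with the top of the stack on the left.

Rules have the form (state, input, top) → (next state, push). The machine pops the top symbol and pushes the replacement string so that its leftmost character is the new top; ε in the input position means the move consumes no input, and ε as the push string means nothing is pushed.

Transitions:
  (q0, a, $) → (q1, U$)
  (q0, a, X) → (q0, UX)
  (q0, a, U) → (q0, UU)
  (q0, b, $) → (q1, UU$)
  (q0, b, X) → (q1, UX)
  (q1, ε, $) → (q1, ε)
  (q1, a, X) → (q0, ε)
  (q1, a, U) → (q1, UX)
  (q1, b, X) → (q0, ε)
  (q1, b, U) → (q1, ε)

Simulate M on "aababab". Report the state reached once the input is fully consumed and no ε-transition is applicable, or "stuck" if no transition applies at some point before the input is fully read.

q1

(q0, aababab, $)
  read a, top $: go to q1, push U$ → (q1, ababab, U$)
  read a, top U: go to q1, push UX → (q1, babab, UX$)
  read b, top U: go to q1, push ε → (q1, abab, X$)
  read a, top X: go to q0, push ε → (q0, bab, $)
  read b, top $: go to q1, push UU$ → (q1, ab, UU$)
  read a, top U: go to q1, push UX → (q1, b, UXU$)
  read b, top U: go to q1, push ε → (q1, ε, XU$)
All input consumed; M is in state q1.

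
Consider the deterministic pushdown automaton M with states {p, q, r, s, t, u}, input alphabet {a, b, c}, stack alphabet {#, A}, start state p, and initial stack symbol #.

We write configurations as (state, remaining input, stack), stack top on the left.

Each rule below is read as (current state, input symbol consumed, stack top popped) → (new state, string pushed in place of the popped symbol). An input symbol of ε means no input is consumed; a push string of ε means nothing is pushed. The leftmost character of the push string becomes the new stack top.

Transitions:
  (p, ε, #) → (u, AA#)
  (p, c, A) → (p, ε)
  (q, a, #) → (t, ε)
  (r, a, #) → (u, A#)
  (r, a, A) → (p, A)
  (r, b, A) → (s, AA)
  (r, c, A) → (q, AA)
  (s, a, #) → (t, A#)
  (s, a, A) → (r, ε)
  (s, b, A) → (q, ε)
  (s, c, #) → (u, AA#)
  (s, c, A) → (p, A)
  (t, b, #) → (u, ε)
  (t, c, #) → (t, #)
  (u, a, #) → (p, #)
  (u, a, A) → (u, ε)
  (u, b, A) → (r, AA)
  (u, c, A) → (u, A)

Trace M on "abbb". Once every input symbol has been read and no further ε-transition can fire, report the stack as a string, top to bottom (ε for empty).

AA#

(p, abbb, #)
  ε-move, top #: go to u, push AA# → (u, abbb, AA#)
  read a, top A: go to u, push ε → (u, bbb, A#)
  read b, top A: go to r, push AA → (r, bb, AA#)
  read b, top A: go to s, push AA → (s, b, AAA#)
  read b, top A: go to q, push ε → (q, ε, AA#)
All input consumed in state q with stack AA#.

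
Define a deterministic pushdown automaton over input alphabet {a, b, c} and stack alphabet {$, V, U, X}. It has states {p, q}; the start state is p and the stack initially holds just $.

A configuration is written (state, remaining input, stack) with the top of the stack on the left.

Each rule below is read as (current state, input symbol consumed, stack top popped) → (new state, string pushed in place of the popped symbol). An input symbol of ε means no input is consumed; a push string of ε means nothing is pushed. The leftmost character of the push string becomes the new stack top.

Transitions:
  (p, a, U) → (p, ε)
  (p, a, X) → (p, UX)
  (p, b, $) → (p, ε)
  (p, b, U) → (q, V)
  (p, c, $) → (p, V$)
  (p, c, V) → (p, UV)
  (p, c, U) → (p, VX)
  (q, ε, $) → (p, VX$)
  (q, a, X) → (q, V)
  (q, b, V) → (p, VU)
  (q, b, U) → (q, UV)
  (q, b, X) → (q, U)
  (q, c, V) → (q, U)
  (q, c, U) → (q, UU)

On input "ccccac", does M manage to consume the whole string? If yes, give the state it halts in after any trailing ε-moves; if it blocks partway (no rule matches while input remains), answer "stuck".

(p, ccccac, $)
  read c, top $: go to p, push V$ → (p, cccac, V$)
  read c, top V: go to p, push UV → (p, ccac, UV$)
  read c, top U: go to p, push VX → (p, cac, VXV$)
  read c, top V: go to p, push UV → (p, ac, UVXV$)
  read a, top U: go to p, push ε → (p, c, VXV$)
  read c, top V: go to p, push UV → (p, ε, UVXV$)
All input consumed; M is in state p.

p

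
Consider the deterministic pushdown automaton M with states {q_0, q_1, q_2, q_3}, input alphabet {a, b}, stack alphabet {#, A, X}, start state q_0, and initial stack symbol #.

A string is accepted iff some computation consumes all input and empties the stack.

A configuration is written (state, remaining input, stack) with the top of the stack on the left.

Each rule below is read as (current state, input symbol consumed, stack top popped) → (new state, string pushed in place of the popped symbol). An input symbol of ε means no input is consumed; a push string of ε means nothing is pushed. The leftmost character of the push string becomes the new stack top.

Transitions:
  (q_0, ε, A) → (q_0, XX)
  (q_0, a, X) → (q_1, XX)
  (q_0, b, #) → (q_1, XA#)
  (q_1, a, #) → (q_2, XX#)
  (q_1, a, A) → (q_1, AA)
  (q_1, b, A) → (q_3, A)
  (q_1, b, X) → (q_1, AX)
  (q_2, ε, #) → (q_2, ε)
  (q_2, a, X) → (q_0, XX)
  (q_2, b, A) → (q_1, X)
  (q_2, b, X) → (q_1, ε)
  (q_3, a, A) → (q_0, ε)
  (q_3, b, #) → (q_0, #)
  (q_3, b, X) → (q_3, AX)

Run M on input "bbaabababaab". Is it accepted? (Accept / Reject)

Reject

(q_0, bbaabababaab, #)
  read b, top #: go to q_1, push XA# → (q_1, baabababaab, XA#)
  read b, top X: go to q_1, push AX → (q_1, aabababaab, AXA#)
  read a, top A: go to q_1, push AA → (q_1, abababaab, AAXA#)
  read a, top A: go to q_1, push AA → (q_1, bababaab, AAAXA#)
  read b, top A: go to q_3, push A → (q_3, ababaab, AAAXA#)
  read a, top A: go to q_0, push ε → (q_0, babaab, AAXA#)
  ε-move, top A: go to q_0, push XX → (q_0, babaab, XXAXA#)
No transition applies at (q_0, babaab, XXAXA#); input not fully consumed.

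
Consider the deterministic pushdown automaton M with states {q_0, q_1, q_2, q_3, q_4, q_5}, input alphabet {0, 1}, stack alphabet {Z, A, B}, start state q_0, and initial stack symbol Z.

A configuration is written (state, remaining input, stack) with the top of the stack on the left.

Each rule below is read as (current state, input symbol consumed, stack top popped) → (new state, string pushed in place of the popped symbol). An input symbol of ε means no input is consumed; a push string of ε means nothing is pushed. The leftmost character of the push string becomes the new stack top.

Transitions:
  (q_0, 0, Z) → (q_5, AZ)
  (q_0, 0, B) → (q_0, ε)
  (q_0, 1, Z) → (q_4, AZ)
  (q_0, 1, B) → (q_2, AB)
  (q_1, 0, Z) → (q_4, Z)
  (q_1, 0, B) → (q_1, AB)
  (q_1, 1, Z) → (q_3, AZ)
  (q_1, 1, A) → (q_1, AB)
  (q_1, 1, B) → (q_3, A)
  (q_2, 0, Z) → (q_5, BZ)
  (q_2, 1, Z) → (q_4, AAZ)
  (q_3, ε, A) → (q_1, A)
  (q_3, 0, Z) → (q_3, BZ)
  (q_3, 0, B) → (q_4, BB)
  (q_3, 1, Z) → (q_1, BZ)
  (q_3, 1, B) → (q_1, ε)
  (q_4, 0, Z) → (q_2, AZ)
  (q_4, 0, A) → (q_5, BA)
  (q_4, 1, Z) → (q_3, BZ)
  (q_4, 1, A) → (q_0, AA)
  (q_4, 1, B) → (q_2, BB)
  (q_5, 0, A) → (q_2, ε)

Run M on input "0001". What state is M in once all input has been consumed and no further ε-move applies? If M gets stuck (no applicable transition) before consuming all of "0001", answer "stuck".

stuck

(q_0, 0001, Z) ⊢ (q_5, 001, AZ) ⊢ (q_2, 01, Z) ⊢ (q_5, 1, BZ)
No transition for (q_5, 1, top B); M blocks with input 1 remaining.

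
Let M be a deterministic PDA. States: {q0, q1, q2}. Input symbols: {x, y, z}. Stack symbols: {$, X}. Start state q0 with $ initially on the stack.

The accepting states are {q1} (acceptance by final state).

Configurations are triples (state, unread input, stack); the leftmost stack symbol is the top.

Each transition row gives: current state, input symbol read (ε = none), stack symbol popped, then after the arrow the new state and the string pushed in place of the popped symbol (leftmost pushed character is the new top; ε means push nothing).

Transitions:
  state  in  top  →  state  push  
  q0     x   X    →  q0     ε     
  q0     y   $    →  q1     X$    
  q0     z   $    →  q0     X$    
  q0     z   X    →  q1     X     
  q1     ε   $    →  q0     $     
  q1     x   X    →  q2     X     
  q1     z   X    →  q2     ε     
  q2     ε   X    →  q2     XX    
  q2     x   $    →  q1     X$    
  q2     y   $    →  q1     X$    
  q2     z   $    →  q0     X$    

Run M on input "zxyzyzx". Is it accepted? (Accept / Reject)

Accept

(q0, zxyzyzx, $) ⊢ (q0, xyzyzx, X$) ⊢ (q0, yzyzx, $) ⊢ (q1, zyzx, X$) ⊢ (q2, yzx, $) ⊢ (q1, zx, X$) ⊢ (q2, x, $) ⊢ (q1, ε, X$)
All input consumed; state q1 ∈ F.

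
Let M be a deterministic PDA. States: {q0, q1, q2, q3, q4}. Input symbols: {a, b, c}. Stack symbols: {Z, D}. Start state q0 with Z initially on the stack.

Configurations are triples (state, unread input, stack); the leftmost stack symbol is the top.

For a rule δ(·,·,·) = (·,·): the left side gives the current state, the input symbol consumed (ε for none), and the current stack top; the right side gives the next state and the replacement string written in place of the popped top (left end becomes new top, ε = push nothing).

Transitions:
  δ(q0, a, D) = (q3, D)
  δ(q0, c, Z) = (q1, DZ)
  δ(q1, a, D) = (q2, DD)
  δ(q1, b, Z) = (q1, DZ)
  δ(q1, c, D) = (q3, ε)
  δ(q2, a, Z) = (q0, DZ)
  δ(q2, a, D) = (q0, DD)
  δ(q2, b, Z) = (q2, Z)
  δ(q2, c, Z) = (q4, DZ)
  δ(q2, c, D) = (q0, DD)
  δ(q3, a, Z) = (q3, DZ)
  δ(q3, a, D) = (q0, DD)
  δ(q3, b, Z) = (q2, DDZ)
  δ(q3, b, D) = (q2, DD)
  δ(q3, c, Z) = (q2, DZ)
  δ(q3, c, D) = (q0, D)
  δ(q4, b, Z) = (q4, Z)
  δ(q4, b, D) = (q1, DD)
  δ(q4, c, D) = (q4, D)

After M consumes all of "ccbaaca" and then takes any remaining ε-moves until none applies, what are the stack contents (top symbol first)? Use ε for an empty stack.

DDDZ

(q0, ccbaaca, Z)
  read c, top Z: go to q1, push DZ → (q1, cbaaca, DZ)
  read c, top D: go to q3, push ε → (q3, baaca, Z)
  read b, top Z: go to q2, push DDZ → (q2, aaca, DDZ)
  read a, top D: go to q0, push DD → (q0, aca, DDDZ)
  read a, top D: go to q3, push D → (q3, ca, DDDZ)
  read c, top D: go to q0, push D → (q0, a, DDDZ)
  read a, top D: go to q3, push D → (q3, ε, DDDZ)
All input consumed in state q3 with stack DDDZ.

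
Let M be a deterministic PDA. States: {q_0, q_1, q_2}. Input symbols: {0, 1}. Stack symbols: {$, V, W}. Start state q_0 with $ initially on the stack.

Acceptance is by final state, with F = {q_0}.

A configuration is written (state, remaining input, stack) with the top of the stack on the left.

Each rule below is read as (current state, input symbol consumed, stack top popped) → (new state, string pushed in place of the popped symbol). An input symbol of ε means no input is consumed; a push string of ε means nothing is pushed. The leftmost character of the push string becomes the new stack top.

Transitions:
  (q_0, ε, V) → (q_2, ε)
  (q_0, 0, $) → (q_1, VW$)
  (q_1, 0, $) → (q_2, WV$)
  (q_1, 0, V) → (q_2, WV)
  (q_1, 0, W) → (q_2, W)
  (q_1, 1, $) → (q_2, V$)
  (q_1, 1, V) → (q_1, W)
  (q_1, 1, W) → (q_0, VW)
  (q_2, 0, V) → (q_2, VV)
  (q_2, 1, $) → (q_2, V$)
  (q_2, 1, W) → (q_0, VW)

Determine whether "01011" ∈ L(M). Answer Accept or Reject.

Accept

(q_0, 01011, $) ⊢ (q_1, 1011, VW$) ⊢ (q_1, 011, WW$) ⊢ (q_2, 11, WW$) ⊢ (q_0, 1, VWW$) ⊢ (q_2, 1, WW$) ⊢ (q_0, ε, VWW$)
All input consumed; state q_0 ∈ F.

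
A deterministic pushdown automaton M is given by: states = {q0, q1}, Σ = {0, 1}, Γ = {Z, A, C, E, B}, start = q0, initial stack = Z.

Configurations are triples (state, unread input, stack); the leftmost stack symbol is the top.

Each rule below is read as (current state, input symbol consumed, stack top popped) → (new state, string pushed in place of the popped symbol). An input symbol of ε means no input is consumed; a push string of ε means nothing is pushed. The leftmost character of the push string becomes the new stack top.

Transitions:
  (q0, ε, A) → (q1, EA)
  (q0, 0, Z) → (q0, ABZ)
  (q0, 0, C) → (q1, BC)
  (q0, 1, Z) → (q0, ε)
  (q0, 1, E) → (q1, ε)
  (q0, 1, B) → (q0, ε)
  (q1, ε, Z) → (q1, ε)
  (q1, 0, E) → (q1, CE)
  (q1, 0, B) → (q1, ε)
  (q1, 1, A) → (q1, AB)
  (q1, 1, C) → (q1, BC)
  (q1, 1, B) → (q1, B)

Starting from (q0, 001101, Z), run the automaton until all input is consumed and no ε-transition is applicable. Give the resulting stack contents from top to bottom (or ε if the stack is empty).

(q0, 001101, Z)
  read 0, top Z: go to q0, push ABZ → (q0, 01101, ABZ)
  ε-move, top A: go to q1, push EA → (q1, 01101, EABZ)
  read 0, top E: go to q1, push CE → (q1, 1101, CEABZ)
  read 1, top C: go to q1, push BC → (q1, 101, BCEABZ)
  read 1, top B: go to q1, push B → (q1, 01, BCEABZ)
  read 0, top B: go to q1, push ε → (q1, 1, CEABZ)
  read 1, top C: go to q1, push BC → (q1, ε, BCEABZ)
All input consumed in state q1 with stack BCEABZ.

BCEABZ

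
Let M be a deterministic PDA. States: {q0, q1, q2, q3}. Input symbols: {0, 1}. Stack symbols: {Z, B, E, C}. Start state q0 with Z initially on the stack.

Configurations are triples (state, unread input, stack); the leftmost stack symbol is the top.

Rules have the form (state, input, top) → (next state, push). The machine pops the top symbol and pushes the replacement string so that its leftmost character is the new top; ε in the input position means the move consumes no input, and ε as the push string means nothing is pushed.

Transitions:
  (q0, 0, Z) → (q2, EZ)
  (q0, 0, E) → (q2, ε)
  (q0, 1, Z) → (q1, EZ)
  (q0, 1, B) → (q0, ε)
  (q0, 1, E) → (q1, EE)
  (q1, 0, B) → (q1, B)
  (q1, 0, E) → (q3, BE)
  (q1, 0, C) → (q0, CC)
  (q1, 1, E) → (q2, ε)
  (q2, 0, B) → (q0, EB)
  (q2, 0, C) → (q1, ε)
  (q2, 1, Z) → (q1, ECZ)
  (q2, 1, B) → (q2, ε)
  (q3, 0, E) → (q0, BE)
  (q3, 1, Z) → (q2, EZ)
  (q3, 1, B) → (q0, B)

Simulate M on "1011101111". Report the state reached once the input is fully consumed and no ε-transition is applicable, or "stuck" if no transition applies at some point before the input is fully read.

q2

(q0, 1011101111, Z) ⊢ (q1, 011101111, EZ) ⊢ (q3, 11101111, BEZ) ⊢ (q0, 1101111, BEZ) ⊢ (q0, 101111, EZ) ⊢ (q1, 01111, EEZ) ⊢ (q3, 1111, BEEZ) ⊢ (q0, 111, BEEZ) ⊢ (q0, 11, EEZ) ⊢ (q1, 1, EEEZ) ⊢ (q2, ε, EEZ)
All input consumed; M is in state q2.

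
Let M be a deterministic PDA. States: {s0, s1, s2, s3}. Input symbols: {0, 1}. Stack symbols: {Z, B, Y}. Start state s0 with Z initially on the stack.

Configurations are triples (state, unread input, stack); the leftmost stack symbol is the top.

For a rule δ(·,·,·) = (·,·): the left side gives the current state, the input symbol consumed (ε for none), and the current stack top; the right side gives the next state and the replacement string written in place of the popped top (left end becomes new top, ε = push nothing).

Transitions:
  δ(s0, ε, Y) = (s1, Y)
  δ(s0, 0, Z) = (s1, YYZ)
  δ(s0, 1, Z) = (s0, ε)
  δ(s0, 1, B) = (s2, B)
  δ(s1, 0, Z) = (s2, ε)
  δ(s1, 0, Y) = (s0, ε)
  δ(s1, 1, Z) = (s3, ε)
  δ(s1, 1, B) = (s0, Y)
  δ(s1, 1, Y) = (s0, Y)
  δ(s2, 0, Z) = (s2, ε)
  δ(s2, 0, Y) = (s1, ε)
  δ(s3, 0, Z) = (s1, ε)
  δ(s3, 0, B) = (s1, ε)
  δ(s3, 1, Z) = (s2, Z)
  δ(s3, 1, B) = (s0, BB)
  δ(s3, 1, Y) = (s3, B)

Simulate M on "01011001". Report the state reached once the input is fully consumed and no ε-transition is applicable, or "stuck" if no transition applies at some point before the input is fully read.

(s0, 01011001, Z)
  read 0, top Z: go to s1, push YYZ → (s1, 1011001, YYZ)
  read 1, top Y: go to s0, push Y → (s0, 011001, YYZ)
  ε-move, top Y: go to s1, push Y → (s1, 011001, YYZ)
  read 0, top Y: go to s0, push ε → (s0, 11001, YZ)
  ε-move, top Y: go to s1, push Y → (s1, 11001, YZ)
  read 1, top Y: go to s0, push Y → (s0, 1001, YZ)
  ε-move, top Y: go to s1, push Y → (s1, 1001, YZ)
  read 1, top Y: go to s0, push Y → (s0, 001, YZ)
  ε-move, top Y: go to s1, push Y → (s1, 001, YZ)
  read 0, top Y: go to s0, push ε → (s0, 01, Z)
  read 0, top Z: go to s1, push YYZ → (s1, 1, YYZ)
  read 1, top Y: go to s0, push Y → (s0, ε, YYZ)
  ε-move, top Y: go to s1, push Y → (s1, ε, YYZ)
All input consumed; M is in state s1.

s1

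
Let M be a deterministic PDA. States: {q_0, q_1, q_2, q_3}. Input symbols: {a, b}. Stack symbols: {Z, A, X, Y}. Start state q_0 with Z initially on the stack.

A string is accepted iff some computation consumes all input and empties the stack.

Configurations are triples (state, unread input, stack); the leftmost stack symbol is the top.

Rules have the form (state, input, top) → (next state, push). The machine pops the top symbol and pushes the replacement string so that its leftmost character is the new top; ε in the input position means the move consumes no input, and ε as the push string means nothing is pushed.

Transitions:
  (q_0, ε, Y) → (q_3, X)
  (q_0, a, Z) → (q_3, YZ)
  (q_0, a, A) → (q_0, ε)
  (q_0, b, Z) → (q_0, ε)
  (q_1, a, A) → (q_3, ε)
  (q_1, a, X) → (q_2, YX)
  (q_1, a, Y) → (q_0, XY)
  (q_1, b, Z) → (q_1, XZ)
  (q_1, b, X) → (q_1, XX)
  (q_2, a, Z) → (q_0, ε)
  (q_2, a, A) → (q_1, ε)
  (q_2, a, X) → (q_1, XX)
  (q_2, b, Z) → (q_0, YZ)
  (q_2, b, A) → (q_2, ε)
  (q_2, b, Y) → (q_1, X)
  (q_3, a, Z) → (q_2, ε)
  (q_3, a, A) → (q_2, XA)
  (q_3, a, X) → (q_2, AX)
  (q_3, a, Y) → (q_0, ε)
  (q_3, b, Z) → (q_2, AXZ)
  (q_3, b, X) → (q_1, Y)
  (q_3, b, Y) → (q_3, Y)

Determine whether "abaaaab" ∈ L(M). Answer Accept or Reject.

(q_0, abaaaab, Z)
  read a, top Z: go to q_3, push YZ → (q_3, baaaab, YZ)
  read b, top Y: go to q_3, push Y → (q_3, aaaab, YZ)
  read a, top Y: go to q_0, push ε → (q_0, aaab, Z)
  read a, top Z: go to q_3, push YZ → (q_3, aab, YZ)
  read a, top Y: go to q_0, push ε → (q_0, ab, Z)
  read a, top Z: go to q_3, push YZ → (q_3, b, YZ)
  read b, top Y: go to q_3, push Y → (q_3, ε, YZ)
All input consumed; stack is YZ, not empty, and no further ε-move applies.

Reject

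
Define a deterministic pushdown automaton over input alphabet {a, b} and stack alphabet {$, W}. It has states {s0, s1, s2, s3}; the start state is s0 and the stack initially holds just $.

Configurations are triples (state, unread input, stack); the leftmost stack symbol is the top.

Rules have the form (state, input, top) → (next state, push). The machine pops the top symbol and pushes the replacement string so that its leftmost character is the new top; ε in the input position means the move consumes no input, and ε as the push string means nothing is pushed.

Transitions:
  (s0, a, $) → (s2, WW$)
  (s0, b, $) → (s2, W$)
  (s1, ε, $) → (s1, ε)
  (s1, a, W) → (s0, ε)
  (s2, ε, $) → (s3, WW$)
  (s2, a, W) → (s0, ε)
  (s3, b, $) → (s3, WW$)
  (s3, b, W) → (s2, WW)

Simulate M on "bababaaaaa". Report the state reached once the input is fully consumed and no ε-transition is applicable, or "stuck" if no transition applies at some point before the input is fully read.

stuck

(s0, bababaaaaa, $)
  read b, top $: go to s2, push W$ → (s2, ababaaaaa, W$)
  read a, top W: go to s0, push ε → (s0, babaaaaa, $)
  read b, top $: go to s2, push W$ → (s2, abaaaaa, W$)
  read a, top W: go to s0, push ε → (s0, baaaaa, $)
  read b, top $: go to s2, push W$ → (s2, aaaaa, W$)
  read a, top W: go to s0, push ε → (s0, aaaa, $)
  read a, top $: go to s2, push WW$ → (s2, aaa, WW$)
  read a, top W: go to s0, push ε → (s0, aa, W$)
No transition for (s0, a, top W); M blocks with input aa remaining.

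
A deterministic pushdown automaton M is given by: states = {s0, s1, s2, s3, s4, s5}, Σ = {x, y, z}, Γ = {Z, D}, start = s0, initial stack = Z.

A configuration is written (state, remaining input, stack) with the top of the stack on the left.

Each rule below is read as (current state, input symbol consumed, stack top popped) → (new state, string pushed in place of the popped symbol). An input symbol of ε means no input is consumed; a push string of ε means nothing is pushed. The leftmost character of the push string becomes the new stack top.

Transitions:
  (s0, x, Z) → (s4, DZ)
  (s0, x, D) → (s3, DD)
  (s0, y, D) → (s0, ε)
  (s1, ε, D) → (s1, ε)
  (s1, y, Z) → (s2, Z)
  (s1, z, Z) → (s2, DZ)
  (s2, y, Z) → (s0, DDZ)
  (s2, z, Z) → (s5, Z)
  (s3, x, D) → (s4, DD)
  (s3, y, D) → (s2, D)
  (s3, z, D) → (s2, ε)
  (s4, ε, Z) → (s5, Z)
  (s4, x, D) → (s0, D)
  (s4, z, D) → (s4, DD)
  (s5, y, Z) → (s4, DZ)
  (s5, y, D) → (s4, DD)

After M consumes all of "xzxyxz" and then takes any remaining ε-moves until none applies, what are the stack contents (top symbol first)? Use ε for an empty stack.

(s0, xzxyxz, Z)
  read x, top Z: go to s4, push DZ → (s4, zxyxz, DZ)
  read z, top D: go to s4, push DD → (s4, xyxz, DDZ)
  read x, top D: go to s0, push D → (s0, yxz, DDZ)
  read y, top D: go to s0, push ε → (s0, xz, DZ)
  read x, top D: go to s3, push DD → (s3, z, DDZ)
  read z, top D: go to s2, push ε → (s2, ε, DZ)
All input consumed in state s2 with stack DZ.

DZ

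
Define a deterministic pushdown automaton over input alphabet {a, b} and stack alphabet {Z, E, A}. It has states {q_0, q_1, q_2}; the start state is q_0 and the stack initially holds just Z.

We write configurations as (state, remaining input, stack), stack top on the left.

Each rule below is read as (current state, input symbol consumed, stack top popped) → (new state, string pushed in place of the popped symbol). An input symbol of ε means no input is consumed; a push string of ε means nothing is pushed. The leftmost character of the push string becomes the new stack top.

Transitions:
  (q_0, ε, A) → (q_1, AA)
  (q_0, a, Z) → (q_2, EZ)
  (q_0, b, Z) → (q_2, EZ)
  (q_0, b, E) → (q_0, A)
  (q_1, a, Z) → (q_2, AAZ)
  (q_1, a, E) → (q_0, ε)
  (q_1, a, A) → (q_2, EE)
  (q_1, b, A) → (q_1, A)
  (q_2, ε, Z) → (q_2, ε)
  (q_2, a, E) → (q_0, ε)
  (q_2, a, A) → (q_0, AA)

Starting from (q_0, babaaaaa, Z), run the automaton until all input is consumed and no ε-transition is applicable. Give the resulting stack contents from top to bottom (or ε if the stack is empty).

Z

(q_0, babaaaaa, Z)
  read b, top Z: go to q_2, push EZ → (q_2, abaaaaa, EZ)
  read a, top E: go to q_0, push ε → (q_0, baaaaa, Z)
  read b, top Z: go to q_2, push EZ → (q_2, aaaaa, EZ)
  read a, top E: go to q_0, push ε → (q_0, aaaa, Z)
  read a, top Z: go to q_2, push EZ → (q_2, aaa, EZ)
  read a, top E: go to q_0, push ε → (q_0, aa, Z)
  read a, top Z: go to q_2, push EZ → (q_2, a, EZ)
  read a, top E: go to q_0, push ε → (q_0, ε, Z)
All input consumed in state q_0 with stack Z.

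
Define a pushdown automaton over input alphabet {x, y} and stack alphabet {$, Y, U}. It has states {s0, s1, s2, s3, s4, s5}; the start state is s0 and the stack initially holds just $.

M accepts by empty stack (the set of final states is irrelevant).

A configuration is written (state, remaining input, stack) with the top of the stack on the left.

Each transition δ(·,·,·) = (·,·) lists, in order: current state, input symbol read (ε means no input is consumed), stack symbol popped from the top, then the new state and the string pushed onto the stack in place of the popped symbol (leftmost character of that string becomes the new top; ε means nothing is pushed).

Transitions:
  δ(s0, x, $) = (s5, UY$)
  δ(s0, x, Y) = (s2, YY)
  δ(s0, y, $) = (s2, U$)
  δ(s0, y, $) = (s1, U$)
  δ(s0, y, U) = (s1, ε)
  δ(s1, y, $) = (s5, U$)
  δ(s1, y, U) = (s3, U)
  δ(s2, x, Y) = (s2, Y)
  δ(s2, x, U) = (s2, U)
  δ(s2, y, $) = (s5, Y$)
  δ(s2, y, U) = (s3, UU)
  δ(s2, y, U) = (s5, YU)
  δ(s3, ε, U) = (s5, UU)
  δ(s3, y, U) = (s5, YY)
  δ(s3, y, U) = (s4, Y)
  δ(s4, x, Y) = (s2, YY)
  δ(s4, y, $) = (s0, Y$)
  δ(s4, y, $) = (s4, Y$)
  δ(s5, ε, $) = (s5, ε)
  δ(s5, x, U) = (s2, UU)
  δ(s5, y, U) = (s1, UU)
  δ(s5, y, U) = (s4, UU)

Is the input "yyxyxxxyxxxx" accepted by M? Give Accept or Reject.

No computation consumes all input and empties the stack.

Reject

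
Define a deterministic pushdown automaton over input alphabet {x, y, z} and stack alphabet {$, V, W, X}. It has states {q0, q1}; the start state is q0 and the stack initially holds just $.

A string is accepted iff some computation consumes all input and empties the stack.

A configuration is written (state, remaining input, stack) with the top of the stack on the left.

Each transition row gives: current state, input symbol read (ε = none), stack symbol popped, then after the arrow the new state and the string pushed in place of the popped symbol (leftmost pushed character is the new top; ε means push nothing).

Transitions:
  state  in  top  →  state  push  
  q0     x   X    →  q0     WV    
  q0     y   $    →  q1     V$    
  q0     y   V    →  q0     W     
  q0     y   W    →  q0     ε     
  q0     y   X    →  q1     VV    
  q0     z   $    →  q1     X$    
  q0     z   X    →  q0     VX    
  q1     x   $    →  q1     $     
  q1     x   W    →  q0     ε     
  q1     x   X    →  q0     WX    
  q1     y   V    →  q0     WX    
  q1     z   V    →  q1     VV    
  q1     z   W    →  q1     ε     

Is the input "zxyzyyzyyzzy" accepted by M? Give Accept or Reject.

Reject

(q0, zxyzyyzyyzzy, $)
  read z, top $: go to q1, push X$ → (q1, xyzyyzyyzzy, X$)
  read x, top X: go to q0, push WX → (q0, yzyyzyyzzy, WX$)
  read y, top W: go to q0, push ε → (q0, zyyzyyzzy, X$)
  read z, top X: go to q0, push VX → (q0, yyzyyzzy, VX$)
  read y, top V: go to q0, push W → (q0, yzyyzzy, WX$)
  read y, top W: go to q0, push ε → (q0, zyyzzy, X$)
  read z, top X: go to q0, push VX → (q0, yyzzy, VX$)
  read y, top V: go to q0, push W → (q0, yzzy, WX$)
  read y, top W: go to q0, push ε → (q0, zzy, X$)
  read z, top X: go to q0, push VX → (q0, zy, VX$)
No transition applies at (q0, zy, VX$); input not fully consumed.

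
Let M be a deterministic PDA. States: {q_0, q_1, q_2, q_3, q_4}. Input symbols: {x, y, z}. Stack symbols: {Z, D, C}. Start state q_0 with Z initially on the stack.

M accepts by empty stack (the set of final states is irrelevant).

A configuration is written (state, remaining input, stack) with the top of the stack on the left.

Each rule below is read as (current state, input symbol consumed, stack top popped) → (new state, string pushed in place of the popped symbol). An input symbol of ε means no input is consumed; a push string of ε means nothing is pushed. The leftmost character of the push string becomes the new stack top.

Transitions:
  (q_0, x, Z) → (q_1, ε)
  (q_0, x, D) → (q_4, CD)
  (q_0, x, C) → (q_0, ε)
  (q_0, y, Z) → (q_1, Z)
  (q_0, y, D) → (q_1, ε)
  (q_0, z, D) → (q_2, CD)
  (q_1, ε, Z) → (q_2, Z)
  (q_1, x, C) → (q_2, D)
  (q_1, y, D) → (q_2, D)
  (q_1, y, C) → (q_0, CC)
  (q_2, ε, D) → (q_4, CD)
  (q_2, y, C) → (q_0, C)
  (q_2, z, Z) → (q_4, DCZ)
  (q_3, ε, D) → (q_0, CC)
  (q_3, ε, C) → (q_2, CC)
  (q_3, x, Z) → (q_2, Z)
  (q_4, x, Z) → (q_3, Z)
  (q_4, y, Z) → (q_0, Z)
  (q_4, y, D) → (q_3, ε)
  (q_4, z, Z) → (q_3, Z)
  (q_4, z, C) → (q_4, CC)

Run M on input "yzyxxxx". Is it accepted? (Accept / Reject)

Reject

(q_0, yzyxxxx, Z)
  read y, top Z: go to q_1, push Z → (q_1, zyxxxx, Z)
  ε-move, top Z: go to q_2, push Z → (q_2, zyxxxx, Z)
  read z, top Z: go to q_4, push DCZ → (q_4, yxxxx, DCZ)
  read y, top D: go to q_3, push ε → (q_3, xxxx, CZ)
  ε-move, top C: go to q_2, push CC → (q_2, xxxx, CCZ)
No transition applies at (q_2, xxxx, CCZ); input not fully consumed.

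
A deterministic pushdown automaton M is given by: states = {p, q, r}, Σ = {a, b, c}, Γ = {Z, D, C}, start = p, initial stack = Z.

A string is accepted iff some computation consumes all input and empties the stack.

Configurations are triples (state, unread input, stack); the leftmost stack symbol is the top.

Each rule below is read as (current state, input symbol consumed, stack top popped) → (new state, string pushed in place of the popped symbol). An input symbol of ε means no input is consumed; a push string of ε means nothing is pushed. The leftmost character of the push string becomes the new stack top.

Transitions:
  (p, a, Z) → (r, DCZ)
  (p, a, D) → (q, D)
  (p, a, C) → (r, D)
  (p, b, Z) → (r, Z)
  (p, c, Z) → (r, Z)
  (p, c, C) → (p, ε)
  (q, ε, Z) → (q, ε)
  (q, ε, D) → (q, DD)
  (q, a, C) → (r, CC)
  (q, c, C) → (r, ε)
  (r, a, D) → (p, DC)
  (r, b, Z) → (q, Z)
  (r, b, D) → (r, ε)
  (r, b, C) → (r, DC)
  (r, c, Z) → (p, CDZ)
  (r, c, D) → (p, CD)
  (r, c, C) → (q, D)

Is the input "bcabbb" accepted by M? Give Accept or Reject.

(p, bcabbb, Z)
  read b, top Z: go to r, push Z → (r, cabbb, Z)
  read c, top Z: go to p, push CDZ → (p, abbb, CDZ)
  read a, top C: go to r, push D → (r, bbb, DDZ)
  read b, top D: go to r, push ε → (r, bb, DZ)
  read b, top D: go to r, push ε → (r, b, Z)
  read b, top Z: go to q, push Z → (q, ε, Z)
  ε-move, top Z: go to q, push ε → (q, ε, ε)
All input consumed and the stack is empty.

Accept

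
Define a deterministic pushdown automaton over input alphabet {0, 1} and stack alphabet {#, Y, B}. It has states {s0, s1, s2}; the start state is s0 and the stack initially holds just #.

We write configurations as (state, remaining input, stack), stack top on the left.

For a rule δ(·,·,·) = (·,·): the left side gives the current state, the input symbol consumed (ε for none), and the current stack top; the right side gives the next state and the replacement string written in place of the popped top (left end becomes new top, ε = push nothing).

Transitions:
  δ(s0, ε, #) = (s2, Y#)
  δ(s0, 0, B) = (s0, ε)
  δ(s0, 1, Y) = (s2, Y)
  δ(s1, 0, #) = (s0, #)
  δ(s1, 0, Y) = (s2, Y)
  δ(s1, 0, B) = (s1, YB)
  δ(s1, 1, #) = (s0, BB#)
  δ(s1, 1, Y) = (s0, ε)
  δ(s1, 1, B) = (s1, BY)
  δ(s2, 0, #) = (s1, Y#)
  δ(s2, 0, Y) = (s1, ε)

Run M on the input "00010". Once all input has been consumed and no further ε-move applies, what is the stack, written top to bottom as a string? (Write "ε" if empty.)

B#

(s0, 00010, #)
  ε-move, top #: go to s2, push Y# → (s2, 00010, Y#)
  read 0, top Y: go to s1, push ε → (s1, 0010, #)
  read 0, top #: go to s0, push # → (s0, 010, #)
  ε-move, top #: go to s2, push Y# → (s2, 010, Y#)
  read 0, top Y: go to s1, push ε → (s1, 10, #)
  read 1, top #: go to s0, push BB# → (s0, 0, BB#)
  read 0, top B: go to s0, push ε → (s0, ε, B#)
All input consumed in state s0 with stack B#.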